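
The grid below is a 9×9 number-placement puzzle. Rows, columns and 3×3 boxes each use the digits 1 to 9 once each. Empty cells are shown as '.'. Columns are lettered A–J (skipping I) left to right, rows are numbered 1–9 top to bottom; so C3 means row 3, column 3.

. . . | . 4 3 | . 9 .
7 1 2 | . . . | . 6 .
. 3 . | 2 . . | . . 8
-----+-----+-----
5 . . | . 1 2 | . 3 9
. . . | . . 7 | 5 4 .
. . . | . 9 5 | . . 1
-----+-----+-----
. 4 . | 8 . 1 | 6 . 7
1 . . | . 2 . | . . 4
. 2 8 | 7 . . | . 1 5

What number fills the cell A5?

J1 = 2 (sole candidate).
J2 = 3 (sole candidate).
J5 = 6 (sole candidate).
H7 = 2 (sole candidate).
H8 = 8 (sole candidate).
G2 = 4 (sole candidate).
D5 = 3 (sole candidate).
E5 = 8 (sole candidate).
H6 = 7 (sole candidate).
E2 = 5 (sole candidate).
H3 = 5 (sole candidate).
G4 = 8 (sole candidate).
B5 = 9 (sole candidate).
C5 = 1 (sole candidate).
G6 = 2 (sole candidate).
E7 = 3 (sole candidate).
E9 = 6 (sole candidate).
D2 = 9 (sole candidate).
F2 = 8 (sole candidate).
E3 = 7 (sole candidate).
F3 = 6 (sole candidate).
G3 = 1 (sole candidate).
A5 = 2: row 5 has {1,3,4,5,6,7,8,9}; col 1 has {1,5,7}; box has {1,5,9} → only 2 remains.

2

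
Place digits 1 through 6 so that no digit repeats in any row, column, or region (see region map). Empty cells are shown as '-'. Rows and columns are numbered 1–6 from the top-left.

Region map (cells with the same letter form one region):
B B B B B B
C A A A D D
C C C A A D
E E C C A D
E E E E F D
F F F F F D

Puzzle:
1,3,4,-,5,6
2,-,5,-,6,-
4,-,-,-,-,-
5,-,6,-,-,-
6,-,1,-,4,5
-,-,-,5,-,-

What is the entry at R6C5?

R1C4 = 2 (sole candidate).
R3C3 = 3 (sole candidate).
R4C4 = 1 (sole candidate).
R5C2 = 2 (sole candidate).
R5C4 = 3 (sole candidate).
R6C1 = 3 (sole candidate).
R6C3 = 2 (sole candidate).
R6C5 = 1: row 6 has {2,3,5}; col 5 has {4,5,6}; region has {2,3,4,5} → only 1 remains.

1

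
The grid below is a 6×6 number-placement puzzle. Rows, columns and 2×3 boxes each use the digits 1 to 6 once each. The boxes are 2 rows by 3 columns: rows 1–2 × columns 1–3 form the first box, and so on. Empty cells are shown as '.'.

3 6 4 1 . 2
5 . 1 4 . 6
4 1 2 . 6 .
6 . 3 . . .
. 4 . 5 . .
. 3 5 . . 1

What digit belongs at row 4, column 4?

row 1, column 5 = 5 (sole candidate).
row 2, column 2 = 2 (sole candidate).
row 2, column 5 = 3 (sole candidate).
row 3, column 4 = 3 (sole candidate).
row 3, column 6 = 5 (sole candidate).
row 4, column 2 = 5 (sole candidate).
row 4, column 4 = 2: row 4 has {3,5,6}; col 4 has {1,3,4,5}; box has {3,5,6} → only 2 remains.

2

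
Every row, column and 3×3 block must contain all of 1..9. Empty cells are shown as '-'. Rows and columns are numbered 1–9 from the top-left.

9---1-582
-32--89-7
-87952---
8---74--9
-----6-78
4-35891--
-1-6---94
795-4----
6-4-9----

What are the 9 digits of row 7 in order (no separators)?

318625794

R1C3 = 6 (sole candidate).
R2C4 = 4 (sole candidate).
R2C5 = 6 (sole candidate).
R2C8 = 1 (sole candidate).
R3C1 = 1 (sole candidate).
R4C3 = 1 (sole candidate).
R5C3 = 9 (sole candidate).
R6C9 = 6 (sole candidate).
R7C3 = 8: row 7 has {1,4,6,9}; col 3 has {1,2,3,4,5,6,7,9}; box has {1,4,5,6,7,9} → only 8 remains.
R9C2 = 2 (sole candidate).
R1C2 = 4 (sole candidate).
R2C1 = 5 (sole candidate).
R3C9 = 3 (sole candidate).
R5C1 = 2 (sole candidate).
R5C2 = 5 (sole candidate).
R5C5 = 3 (sole candidate).
R5C7 = 4 (sole candidate).
R6C2 = 7 (sole candidate).
R6C8 = 2 (sole candidate).
R7C1 = 3: row 7 has {1,4,6,8,9}; col 1 has {1,2,4,5,6,7,8,9}; box has {1,2,4,5,6,7,8,9} → only 3 remains.
R7C5 = 2: row 7 has {1,3,4,6,8,9}; col 5 has {1,3,4,5,6,7,8,9}; box has {4,6,9} → only 2 remains.
R7C7 = 7: row 7 has {1,2,3,4,6,8,9}; col 7 has {1,4,5,9}; box has {4,9} → only 7 remains.
R8C9 = 1 (sole candidate).
R9C9 = 5 (sole candidate).
R3C7 = 6 (sole candidate).
R3C8 = 4 (sole candidate).
R4C2 = 6 (sole candidate).
R4C4 = 2 (sole candidate).
R4C7 = 3 (sole candidate).
R4C8 = 5 (sole candidate).
R5C4 = 1 (sole candidate).
R7C6 = 5: row 7 has {1,2,3,4,6,7,8,9}; col 6 has {2,4,6,8,9}; box has {2,4,6,9} → only 5 remains.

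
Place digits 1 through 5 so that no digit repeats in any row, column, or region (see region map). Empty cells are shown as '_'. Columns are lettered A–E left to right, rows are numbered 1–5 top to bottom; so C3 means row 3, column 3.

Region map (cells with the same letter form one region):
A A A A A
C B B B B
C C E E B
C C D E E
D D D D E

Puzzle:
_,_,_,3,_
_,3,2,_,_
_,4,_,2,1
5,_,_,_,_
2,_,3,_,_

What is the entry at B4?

A2 = 1: row 2 has {2,3}; col 1 has {2,5}; region has {4,5} → only 1 remains.
A3 = 3: row 3 has {1,2,4}; col 1 has {1,2,5}; region has {1,4,5} → only 3 remains.
C3 = 5: row 3 has {1,2,3,4}; col 3 has {2,3}; region has {2} → only 5 remains.
B4 = 2: row 4 has {5}; col 2 has {3,4}; region has {1,3,4,5} → only 2 remains.

2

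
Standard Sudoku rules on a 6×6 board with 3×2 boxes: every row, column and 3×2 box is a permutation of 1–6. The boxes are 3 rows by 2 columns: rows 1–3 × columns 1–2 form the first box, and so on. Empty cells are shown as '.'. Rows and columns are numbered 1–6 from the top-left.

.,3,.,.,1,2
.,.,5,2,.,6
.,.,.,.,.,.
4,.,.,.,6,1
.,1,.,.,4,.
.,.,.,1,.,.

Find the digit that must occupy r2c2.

r2c1 = 1: row 2 has {2,5,6}; col 1 has {4}; box has {3} → only 1 remains.
r2c2 = 4: row 2 has {1,2,5,6}; col 2 has {1,3}; box has {1,3} → only 4 remains.

4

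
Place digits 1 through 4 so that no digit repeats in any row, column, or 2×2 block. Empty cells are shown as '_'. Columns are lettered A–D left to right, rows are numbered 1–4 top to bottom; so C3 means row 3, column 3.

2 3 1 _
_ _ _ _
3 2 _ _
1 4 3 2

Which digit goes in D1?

D1 = 4: row 1 has {1,2,3}; col 4 has {2}; box has {1} → only 4 remains.

4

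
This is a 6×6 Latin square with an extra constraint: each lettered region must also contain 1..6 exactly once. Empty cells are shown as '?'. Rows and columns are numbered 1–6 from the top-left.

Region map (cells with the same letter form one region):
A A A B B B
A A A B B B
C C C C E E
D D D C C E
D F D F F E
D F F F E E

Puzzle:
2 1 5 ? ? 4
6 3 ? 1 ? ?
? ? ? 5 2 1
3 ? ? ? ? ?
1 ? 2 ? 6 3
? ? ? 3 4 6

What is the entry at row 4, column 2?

4

row 1, column 4 = 6 (sole candidate).
row 1, column 5 = 3 (sole candidate).
row 2, column 3 = 4 (sole candidate).
row 2, column 5 = 5 (sole candidate).
row 2, column 6 = 2 (sole candidate).
row 3, column 1 = 4 (sole candidate).
row 3, column 2 = 6 (sole candidate).
row 3, column 3 = 3 (sole candidate).
row 4, column 3 = 6 (sole candidate).
row 4, column 4 = 2 (sole candidate).
row 4, column 5 = 1 (sole candidate).
row 4, column 6 = 5 (sole candidate).
row 5, column 4 = 4 (sole candidate).
row 6, column 1 = 5 (sole candidate).
row 6, column 2 = 2 (sole candidate).
row 6, column 3 = 1 (sole candidate).
row 4, column 2 = 4: row 4 has {1,2,3,5,6}; col 2 has {1,2,3,6}; region has {1,2,3,5,6} → only 4 remains.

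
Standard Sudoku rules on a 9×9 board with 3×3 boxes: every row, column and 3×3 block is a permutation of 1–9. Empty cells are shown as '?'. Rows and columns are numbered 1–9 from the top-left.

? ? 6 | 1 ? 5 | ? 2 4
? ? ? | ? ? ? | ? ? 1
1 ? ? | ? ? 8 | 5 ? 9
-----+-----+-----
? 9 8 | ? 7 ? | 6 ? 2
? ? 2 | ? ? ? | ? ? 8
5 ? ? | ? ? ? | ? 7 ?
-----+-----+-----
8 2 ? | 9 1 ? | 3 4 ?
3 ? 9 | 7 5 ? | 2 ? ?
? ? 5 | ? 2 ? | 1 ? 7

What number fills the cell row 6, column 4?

row 4, column 1 = 4 (sole candidate).
row 6, column 9 = 3 (sole candidate).
row 7, column 3 = 7 (sole candidate).
row 7, column 6 = 6 (sole candidate).
row 7, column 9 = 5 (sole candidate).
row 8, column 6 = 4 (sole candidate).
row 8, column 9 = 6 (sole candidate).
row 9, column 1 = 6 (sole candidate).
row 9, column 2 = 4 (sole candidate).
row 9, column 6 = 3 (sole candidate).
row 4, column 6 = 1 (sole candidate).
row 4, column 8 = 5 (sole candidate).
row 5, column 1 = 7 (sole candidate).
row 5, column 6 = 9 (sole candidate).
row 5, column 7 = 4 (sole candidate).
row 5, column 8 = 1 (sole candidate).
row 6, column 3 = 1 (sole candidate).
row 6, column 6 = 2 (sole candidate).
row 6, column 7 = 9 (sole candidate).
row 8, column 2 = 1 (sole candidate).
row 8, column 8 = 8 (sole candidate).
row 9, column 4 = 8 (sole candidate).
row 9, column 8 = 9 (sole candidate).
row 1, column 1 = 9 (sole candidate).
row 1, column 5 = 3 (sole candidate).
row 2, column 1 = 2 (sole candidate).
row 2, column 6 = 7 (sole candidate).
row 2, column 7 = 8 (sole candidate).
row 4, column 4 = 3 (sole candidate).
row 5, column 5 = 6 (sole candidate).
row 6, column 2 = 6 (sole candidate).
row 6, column 4 = 4: row 6 has {1,2,3,5,6,7,9}; col 4 has {1,3,7,8,9}; box has {1,2,3,6,7,9} → only 4 remains.

4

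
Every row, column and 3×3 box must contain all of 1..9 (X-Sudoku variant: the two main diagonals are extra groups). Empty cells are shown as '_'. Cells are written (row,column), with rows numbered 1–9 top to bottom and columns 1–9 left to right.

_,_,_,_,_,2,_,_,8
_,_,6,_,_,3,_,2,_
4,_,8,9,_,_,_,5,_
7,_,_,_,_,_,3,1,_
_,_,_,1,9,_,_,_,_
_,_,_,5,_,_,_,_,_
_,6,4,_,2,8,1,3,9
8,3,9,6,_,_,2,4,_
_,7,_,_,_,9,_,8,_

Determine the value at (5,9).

5

(2,2) = 5: row 2 has {2,3,6}; col 2 has {3,6,7}; box has {4,6,8}; main diagonal has {1,4,8,9} → only 5 remains.
(4,4) = 2: row 4 has {1,3,7}; col 4 has {1,5,6,9}; box has {1,5,9}; main diagonal has {1,4,5,8,9} → only 2 remains.
(4,6) = 6: row 4 has {1,2,3,7}; col 6 has {2,3,8,9}; box has {1,2,5,9}; anti-diagonal has {2,3,4,5,8,9} → only 6 remains.
(6,6) = 7: row 6 has {5}; col 6 has {2,3,6,8,9}; box has {1,2,5,6,9}; main diagonal has {1,2,4,5,8,9} → only 7 remains.
(7,1) = 5: row 7 has {1,2,3,4,6,8,9}; col 1 has {4,7,8}; box has {3,4,6,7,8,9} → only 5 remains.
(7,4) = 7: row 7 has {1,2,3,4,5,6,8,9}; col 4 has {1,2,5,6,9}; box has {2,6,8,9} → only 7 remains.
(9,1) = 1: row 9 has {7,8,9}; col 1 has {4,5,7,8}; box has {3,4,5,6,7,8,9}; anti-diagonal has {2,3,4,5,6,8,9} → only 1 remains.
(9,3) = 2: row 9 has {1,7,8,9}; col 3 has {4,6,8,9}; box has {1,3,4,5,6,7,8,9} → only 2 remains.
(9,9) = 6: row 9 has {1,2,7,8,9}; col 9 has {8,9}; box has {1,2,3,4,8,9}; main diagonal has {1,2,4,5,7,8,9} → only 6 remains.
(1,1) = 3: row 1 has {2,8}; col 1 has {1,4,5,7,8}; box has {4,5,6,8}; main diagonal has {1,2,4,5,6,7,8,9} → only 3 remains.
(1,4) = 4: row 1 has {2,3,8}; col 4 has {1,2,5,6,7,9}; box has {2,3,9} → only 4 remains.
(2,1) = 9: row 2 has {2,3,5,6}; col 1 has {1,3,4,5,7,8}; box has {3,4,5,6,8} → only 9 remains.
(2,4) = 8: row 2 has {2,3,5,6,9}; col 4 has {1,2,4,5,6,7,9}; box has {2,3,4,9} → only 8 remains.
(3,6) = 1: row 3 has {4,5,8,9}; col 6 has {2,3,6,7,8,9}; box has {2,3,4,8,9} → only 1 remains.
(3,7) = 7: row 3 has {1,4,5,8,9}; col 7 has {1,2,3}; box has {2,5,8}; anti-diagonal has {1,2,3,4,5,6,8,9} → only 7 remains.
(3,9) = 3: row 3 has {1,4,5,7,8,9}; col 9 has {6,8,9}; box has {2,5,7,8} → only 3 remains.
(4,3) = 5: row 4 has {1,2,3,6,7}; col 3 has {2,4,6,8,9}; box has {7} → only 5 remains.
(4,9) = 4: row 4 has {1,2,3,5,6,7}; col 9 has {3,6,8,9}; box has {1,3} → only 4 remains.
(5,3) = 3: row 5 has {1,9}; col 3 has {2,4,5,6,8,9}; box has {5,7} → only 3 remains.
(5,6) = 4: row 5 has {1,3,9}; col 6 has {1,2,3,6,7,8,9}; box has {1,2,5,6,7,9} → only 4 remains.
(6,3) = 1: row 6 has {5,7}; col 3 has {2,3,4,5,6,8,9}; box has {3,5,7} → only 1 remains.
(6,9) = 2: row 6 has {1,5,7}; col 9 has {3,4,6,8,9}; box has {1,3,4} → only 2 remains.
(8,6) = 5: row 8 has {2,3,4,6,8,9}; col 6 has {1,2,3,4,6,7,8,9}; box has {2,6,7,8,9} → only 5 remains.
(8,9) = 7: row 8 has {2,3,4,5,6,8,9}; col 9 has {2,3,4,6,8,9}; box has {1,2,3,4,6,8,9} → only 7 remains.
(9,4) = 3: row 9 has {1,2,6,7,8,9}; col 4 has {1,2,4,5,6,7,8,9}; box has {2,5,6,7,8,9} → only 3 remains.
(9,5) = 4: row 9 has {1,2,3,6,7,8,9}; col 5 has {2,9}; box has {2,3,5,6,7,8,9} → only 4 remains.
(9,7) = 5: row 9 has {1,2,3,4,6,7,8,9}; col 7 has {1,2,3,7}; box has {1,2,3,4,6,7,8,9} → only 5 remains.
(1,2) = 1: row 1 has {2,3,4,8}; col 2 has {3,5,6,7}; box has {3,4,5,6,8,9} → only 1 remains.
(1,3) = 7: row 1 has {1,2,3,4,8}; col 3 has {1,2,3,4,5,6,8,9}; box has {1,3,4,5,6,8,9} → only 7 remains.
(2,5) = 7: row 2 has {2,3,5,6,8,9}; col 5 has {2,4,9}; box has {1,2,3,4,8,9} → only 7 remains.
(2,7) = 4: row 2 has {2,3,5,6,7,8,9}; col 7 has {1,2,3,5,7}; box has {2,3,5,7,8} → only 4 remains.
(2,9) = 1: row 2 has {2,3,4,5,6,7,8,9}; col 9 has {2,3,4,6,7,8,9}; box has {2,3,4,5,7,8} → only 1 remains.
(3,2) = 2: row 3 has {1,3,4,5,7,8,9}; col 2 has {1,3,5,6,7}; box has {1,3,4,5,6,7,8,9} → only 2 remains.
(3,5) = 6: row 3 has {1,2,3,4,5,7,8,9}; col 5 has {2,4,7,9}; box has {1,2,3,4,7,8,9} → only 6 remains.
(4,5) = 8: row 4 has {1,2,3,4,5,6,7}; col 5 has {2,4,6,7,9}; box has {1,2,4,5,6,7,9} → only 8 remains.
(5,2) = 8: row 5 has {1,3,4,9}; col 2 has {1,2,3,5,6,7}; box has {1,3,5,7} → only 8 remains.
(5,7) = 6: row 5 has {1,3,4,8,9}; col 7 has {1,2,3,4,5,7}; box has {1,2,3,4} → only 6 remains.
(5,8) = 7: row 5 has {1,3,4,6,8,9}; col 8 has {1,2,3,4,5,8}; box has {1,2,3,4,6} → only 7 remains.
(5,9) = 5: row 5 has {1,3,4,6,7,8,9}; col 9 has {1,2,3,4,6,7,8,9}; box has {1,2,3,4,6,7} → only 5 remains.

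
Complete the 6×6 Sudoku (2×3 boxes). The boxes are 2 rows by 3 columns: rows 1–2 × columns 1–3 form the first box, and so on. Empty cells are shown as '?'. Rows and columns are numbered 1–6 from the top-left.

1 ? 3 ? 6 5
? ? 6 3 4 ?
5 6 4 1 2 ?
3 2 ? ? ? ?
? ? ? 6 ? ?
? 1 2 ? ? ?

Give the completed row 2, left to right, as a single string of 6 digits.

r1c2 = 4: row 1 has {1,3,5,6}; col 2 has {1,2,6}; box has {1,3,6} → only 4 remains.
r1c4 = 2: row 1 has {1,3,4,5,6}; col 4 has {1,3,6}; box has {3,4,5,6} → only 2 remains.
r2c1 = 2: row 2 has {3,4,6}; col 1 has {1,3,5}; box has {1,3,4,6} → only 2 remains.
r2c2 = 5: row 2 has {2,3,4,6}; col 2 has {1,2,4,6}; box has {1,2,3,4,6} → only 5 remains.
r2c6 = 1: row 2 has {2,3,4,5,6}; col 6 has {5}; box has {2,3,4,5,6} → only 1 remains.

256341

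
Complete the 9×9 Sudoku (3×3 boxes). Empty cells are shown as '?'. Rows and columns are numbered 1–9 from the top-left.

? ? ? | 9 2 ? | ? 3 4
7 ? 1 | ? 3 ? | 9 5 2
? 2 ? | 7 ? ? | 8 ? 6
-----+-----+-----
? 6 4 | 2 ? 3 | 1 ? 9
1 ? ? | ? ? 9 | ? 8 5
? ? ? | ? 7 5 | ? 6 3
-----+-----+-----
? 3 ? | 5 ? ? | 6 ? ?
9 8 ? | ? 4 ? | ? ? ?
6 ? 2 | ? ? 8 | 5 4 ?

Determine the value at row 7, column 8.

row 1, column 2 = 5: row 1 has {2,3,4,9}; col 2 has {2,3,6,8}; box has {1,2,7} → only 5 remains.
row 1, column 7 = 7: row 1 has {2,3,4,5,9}; col 7 has {1,5,6,8,9}; box has {2,3,4,5,6,8,9} → only 7 remains.
row 2, column 2 = 4: row 2 has {1,2,3,5,7,9}; col 2 has {2,3,5,6,8}; box has {1,2,5,7} → only 4 remains.
row 2, column 6 = 6: row 2 has {1,2,3,4,5,7,9}; col 6 has {3,5,8,9}; box has {2,3,7,9} → only 6 remains.
row 3, column 1 = 3: row 3 has {2,6,7,8}; col 1 has {1,6,7,9}; box has {1,2,4,5,7} → only 3 remains.
row 3, column 3 = 9: row 3 has {2,3,6,7,8}; col 3 has {1,2,4}; box has {1,2,3,4,5,7} → only 9 remains.
row 3, column 8 = 1: row 3 has {2,3,6,7,8,9}; col 8 has {3,4,5,6,8}; box has {2,3,4,5,6,7,8,9} → only 1 remains.
row 4, column 5 = 8: row 4 has {1,2,3,4,6,9}; col 5 has {2,3,4,7}; box has {2,3,5,7,9} → only 8 remains.
row 4, column 8 = 7: row 4 has {1,2,3,4,6,8,9}; col 8 has {1,3,4,5,6,8}; box has {1,3,5,6,8,9} → only 7 remains.
row 5, column 2 = 7: row 5 has {1,5,8,9}; col 2 has {2,3,4,5,6,8}; box has {1,4,6} → only 7 remains.
row 5, column 3 = 3: row 5 has {1,5,7,8,9}; col 3 has {1,2,4,9}; box has {1,4,6,7} → only 3 remains.
row 5, column 5 = 6: row 5 has {1,3,5,7,8,9}; col 5 has {2,3,4,7,8}; box has {2,3,5,7,8,9} → only 6 remains.
row 6, column 2 = 9: row 6 has {3,5,6,7}; col 2 has {2,3,4,5,6,7,8}; box has {1,3,4,6,7} → only 9 remains.
row 6, column 3 = 8: row 6 has {3,5,6,7,9}; col 3 has {1,2,3,4,9}; box has {1,3,4,6,7,9} → only 8 remains.
row 7, column 1 = 4: row 7 has {3,5,6}; col 1 has {1,3,6,7,9}; box has {2,3,6,8,9} → only 4 remains.
row 7, column 3 = 7: row 7 has {3,4,5,6}; col 3 has {1,2,3,4,8,9}; box has {2,3,4,6,8,9} → only 7 remains.
row 8, column 3 = 5: row 8 has {4,8,9}; col 3 has {1,2,3,4,7,8,9}; box has {2,3,4,6,7,8,9} → only 5 remains.
row 8, column 8 = 2: row 8 has {4,5,8,9}; col 8 has {1,3,4,5,6,7,8}; box has {4,5,6} → only 2 remains.
row 9, column 2 = 1: row 9 has {2,4,5,6,8}; col 2 has {2,3,4,5,6,7,8,9}; box has {2,3,4,5,6,7,8,9} → only 1 remains.
row 9, column 4 = 3: row 9 has {1,2,4,5,6,8}; col 4 has {2,5,7,9}; box has {4,5,8} → only 3 remains.
row 9, column 5 = 9: row 9 has {1,2,3,4,5,6,8}; col 5 has {2,3,4,6,7,8}; box has {3,4,5,8} → only 9 remains.
row 9, column 9 = 7: row 9 has {1,2,3,4,5,6,8,9}; col 9 has {2,3,4,5,6,9}; box has {2,4,5,6} → only 7 remains.
row 1, column 1 = 8: row 1 has {2,3,4,5,7,9}; col 1 has {1,3,4,6,7,9}; box has {1,2,3,4,5,7,9} → only 8 remains.
row 1, column 3 = 6: row 1 has {2,3,4,5,7,8,9}; col 3 has {1,2,3,4,5,7,8,9}; box has {1,2,3,4,5,7,8,9} → only 6 remains.
row 1, column 6 = 1: row 1 has {2,3,4,5,6,7,8,9}; col 6 has {3,5,6,8,9}; box has {2,3,6,7,9} → only 1 remains.
row 2, column 4 = 8: row 2 has {1,2,3,4,5,6,7,9}; col 4 has {2,3,5,7,9}; box has {1,2,3,6,7,9} → only 8 remains.
row 3, column 5 = 5: row 3 has {1,2,3,6,7,8,9}; col 5 has {2,3,4,6,7,8,9}; box has {1,2,3,6,7,8,9} → only 5 remains.
row 3, column 6 = 4: row 3 has {1,2,3,5,6,7,8,9}; col 6 has {1,3,5,6,8,9}; box has {1,2,3,5,6,7,8,9} → only 4 remains.
row 4, column 1 = 5: row 4 has {1,2,3,4,6,7,8,9}; col 1 has {1,3,4,6,7,8,9}; box has {1,3,4,6,7,8,9} → only 5 remains.
row 5, column 4 = 4: row 5 has {1,3,5,6,7,8,9}; col 4 has {2,3,5,7,8,9}; box has {2,3,5,6,7,8,9} → only 4 remains.
row 5, column 7 = 2: row 5 has {1,3,4,5,6,7,8,9}; col 7 has {1,5,6,7,8,9}; box has {1,3,5,6,7,8,9} → only 2 remains.
row 6, column 1 = 2: row 6 has {3,5,6,7,8,9}; col 1 has {1,3,4,5,6,7,8,9}; box has {1,3,4,5,6,7,8,9} → only 2 remains.
row 6, column 4 = 1: row 6 has {2,3,5,6,7,8,9}; col 4 has {2,3,4,5,7,8,9}; box has {2,3,4,5,6,7,8,9} → only 1 remains.
row 6, column 7 = 4: row 6 has {1,2,3,5,6,7,8,9}; col 7 has {1,2,5,6,7,8,9}; box has {1,2,3,5,6,7,8,9} → only 4 remains.
row 7, column 5 = 1: row 7 has {3,4,5,6,7}; col 5 has {2,3,4,5,6,7,8,9}; box has {3,4,5,8,9} → only 1 remains.
row 7, column 6 = 2: row 7 has {1,3,4,5,6,7}; col 6 has {1,3,4,5,6,8,9}; box has {1,3,4,5,8,9} → only 2 remains.
row 7, column 8 = 9: row 7 has {1,2,3,4,5,6,7}; col 8 has {1,2,3,4,5,6,7,8}; box has {2,4,5,6,7} → only 9 remains.

9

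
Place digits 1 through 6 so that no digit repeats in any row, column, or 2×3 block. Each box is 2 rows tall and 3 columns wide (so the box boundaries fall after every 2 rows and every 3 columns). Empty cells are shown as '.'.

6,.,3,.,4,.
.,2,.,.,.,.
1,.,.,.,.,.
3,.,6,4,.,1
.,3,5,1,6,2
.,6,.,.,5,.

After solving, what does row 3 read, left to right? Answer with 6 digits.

row 1, column 6 = 5: row 1 has {3,4,6}; col 6 has {1,2}; box has {4} → only 5 remains.
row 4, column 2 = 5: row 4 has {1,3,4,6}; col 2 has {2,3,6}; box has {1,3,6} → only 5 remains.
row 4, column 5 = 2: row 4 has {1,3,4,5,6}; col 5 has {4,5,6}; box has {1,4} → only 2 remains.
row 5, column 1 = 4: row 5 has {1,2,3,5,6}; col 1 has {1,3,6}; box has {3,5,6} → only 4 remains.
row 6, column 1 = 2: row 6 has {5,6}; col 1 has {1,3,4,6}; box has {3,4,5,6} → only 2 remains.
row 6, column 3 = 1: row 6 has {2,5,6}; col 3 has {3,5,6}; box has {2,3,4,5,6} → only 1 remains.
row 6, column 4 = 3: row 6 has {1,2,5,6}; col 4 has {1,4}; box has {1,2,5,6} → only 3 remains.
row 6, column 6 = 4: row 6 has {1,2,3,5,6}; col 6 has {1,2,5}; box has {1,2,3,5,6} → only 4 remains.
row 1, column 2 = 1: row 1 has {3,4,5,6}; col 2 has {2,3,5,6}; box has {2,3,6} → only 1 remains.
row 1, column 4 = 2: row 1 has {1,3,4,5,6}; col 4 has {1,3,4}; box has {4,5} → only 2 remains.
row 2, column 1 = 5: row 2 has {2}; col 1 has {1,2,3,4,6}; box has {1,2,3,6} → only 5 remains.
row 2, column 3 = 4: row 2 has {2,5}; col 3 has {1,3,5,6}; box has {1,2,3,5,6} → only 4 remains.
row 2, column 4 = 6: row 2 has {2,4,5}; col 4 has {1,2,3,4}; box has {2,4,5} → only 6 remains.
row 2, column 6 = 3: row 2 has {2,4,5,6}; col 6 has {1,2,4,5}; box has {2,4,5,6} → only 3 remains.
row 3, column 2 = 4: row 3 has {1}; col 2 has {1,2,3,5,6}; box has {1,3,5,6} → only 4 remains.
row 3, column 3 = 2: row 3 has {1,4}; col 3 has {1,3,4,5,6}; box has {1,3,4,5,6} → only 2 remains.
row 3, column 4 = 5: row 3 has {1,2,4}; col 4 has {1,2,3,4,6}; box has {1,2,4} → only 5 remains.
row 3, column 5 = 3: row 3 has {1,2,4,5}; col 5 has {2,4,5,6}; box has {1,2,4,5} → only 3 remains.
row 3, column 6 = 6: row 3 has {1,2,3,4,5}; col 6 has {1,2,3,4,5}; box has {1,2,3,4,5} → only 6 remains.

142536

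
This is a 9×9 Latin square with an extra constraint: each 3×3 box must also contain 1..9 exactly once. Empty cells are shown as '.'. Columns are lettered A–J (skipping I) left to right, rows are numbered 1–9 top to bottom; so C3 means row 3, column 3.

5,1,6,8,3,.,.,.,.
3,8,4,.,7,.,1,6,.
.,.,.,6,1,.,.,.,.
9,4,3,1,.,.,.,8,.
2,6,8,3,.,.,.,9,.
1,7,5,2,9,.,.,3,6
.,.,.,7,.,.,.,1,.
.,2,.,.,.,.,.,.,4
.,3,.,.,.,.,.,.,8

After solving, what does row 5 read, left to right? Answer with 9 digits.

268347591

A3 = 7 (sole candidate).
B3 = 9 (sole candidate).
C3 = 2 (sole candidate).
G6 = 4 (sole candidate).
B7 = 5 (sole candidate).
C7 = 9 (sole candidate).
F6 = 8 (sole candidate).
G3 = 8 (hidden single in row 3).
J3 = 3 (hidden single in row 3).
J7 = 2 (sole candidate).
F2 = 2 (hidden single in row 2).
G4 = 2 (hidden single in row 4).
H1 = 2 (hidden single in row 1).
F1 = 4 (hidden single in row 1).
F3 = 5 (sole candidate).
H3 = 4 (sole candidate).
F5 = 7: row 5 has {2,3,6,8,9}; col 6 has {2,4,5,8}; box has {1,2,3,8,9} → only 7 remains.
G5 = 5: row 5 has {2,3,6,7,8,9}; col 7 has {1,2,4,8}; box has {2,3,4,6,8,9} → only 5 remains.
J5 = 1: row 5 has {2,3,5,6,7,8,9}; col 9 has {2,3,4,6,8}; box has {2,3,4,5,6,8,9} → only 1 remains.
D2 = 9 (sole candidate).
J2 = 5 (sole candidate).
F4 = 6 (sole candidate).
J4 = 7 (sole candidate).
E5 = 4: row 5 has {1,2,3,5,6,7,8,9}; col 5 has {1,3,7,9}; box has {1,2,3,6,7,8,9} → only 4 remains.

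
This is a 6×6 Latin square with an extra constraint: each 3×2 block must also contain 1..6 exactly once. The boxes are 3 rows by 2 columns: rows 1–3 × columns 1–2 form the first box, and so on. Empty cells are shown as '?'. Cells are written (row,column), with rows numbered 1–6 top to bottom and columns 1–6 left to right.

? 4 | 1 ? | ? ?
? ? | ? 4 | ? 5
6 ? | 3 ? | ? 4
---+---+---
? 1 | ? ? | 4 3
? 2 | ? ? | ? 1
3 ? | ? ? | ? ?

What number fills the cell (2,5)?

2

(2,2) = 3: row 2 has {4,5}; col 2 has {1,2,4}; box has {4,6} → only 3 remains.
(3,2) = 5: row 3 has {3,4,6}; col 2 has {1,2,3,4}; box has {3,4,6} → only 5 remains.
(3,4) = 2: row 3 has {3,4,5,6}; col 4 has {4}; box has {1,3,4} → only 2 remains.
(3,5) = 1: row 3 has {2,3,4,5,6}; col 5 has {4}; box has {4,5} → only 1 remains.
(4,1) = 5: row 4 has {1,3,4}; col 1 has {3,6}; box has {1,2,3} → only 5 remains.
(4,4) = 6: row 4 has {1,3,4,5}; col 4 has {2,4}; box has {} → only 6 remains.
(5,1) = 4: row 5 has {1,2}; col 1 has {3,5,6}; box has {1,2,3,5} → only 4 remains.
(5,3) = 5: row 5 has {1,2,4}; col 3 has {1,3}; box has {6} → only 5 remains.
(5,4) = 3: row 5 has {1,2,4,5}; col 4 has {2,4,6}; box has {5,6} → only 3 remains.
(5,5) = 6: row 5 has {1,2,3,4,5}; col 5 has {1,4}; box has {1,3,4} → only 6 remains.
(6,2) = 6: row 6 has {3}; col 2 has {1,2,3,4,5}; box has {1,2,3,4,5} → only 6 remains.
(6,4) = 1: row 6 has {3,6}; col 4 has {2,3,4,6}; box has {3,5,6} → only 1 remains.
(6,6) = 2: row 6 has {1,3,6}; col 6 has {1,3,4,5}; box has {1,3,4,6} → only 2 remains.
(1,1) = 2: row 1 has {1,4}; col 1 has {3,4,5,6}; box has {3,4,5,6} → only 2 remains.
(1,4) = 5: row 1 has {1,2,4}; col 4 has {1,2,3,4,6}; box has {1,2,3,4} → only 5 remains.
(1,5) = 3: row 1 has {1,2,4,5}; col 5 has {1,4,6}; box has {1,4,5} → only 3 remains.
(1,6) = 6: row 1 has {1,2,3,4,5}; col 6 has {1,2,3,4,5}; box has {1,3,4,5} → only 6 remains.
(2,1) = 1: row 2 has {3,4,5}; col 1 has {2,3,4,5,6}; box has {2,3,4,5,6} → only 1 remains.
(2,3) = 6: row 2 has {1,3,4,5}; col 3 has {1,3,5}; box has {1,2,3,4,5} → only 6 remains.
(2,5) = 2: row 2 has {1,3,4,5,6}; col 5 has {1,3,4,6}; box has {1,3,4,5,6} → only 2 remains.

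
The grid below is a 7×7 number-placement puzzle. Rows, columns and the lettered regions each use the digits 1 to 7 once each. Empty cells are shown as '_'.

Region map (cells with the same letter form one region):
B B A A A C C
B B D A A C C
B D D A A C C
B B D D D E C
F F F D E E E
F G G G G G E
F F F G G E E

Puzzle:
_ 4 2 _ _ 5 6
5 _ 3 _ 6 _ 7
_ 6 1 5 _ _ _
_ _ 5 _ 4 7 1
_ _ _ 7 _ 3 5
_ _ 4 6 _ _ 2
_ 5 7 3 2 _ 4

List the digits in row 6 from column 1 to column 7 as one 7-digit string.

3746512

R1C4 = 1: row 1 has {2,4,5,6}; col 4 has {3,5,6,7}; region has {2,5,6} → only 1 remains.
R2C4 = 4: row 2 has {3,5,6,7}; col 4 has {1,3,5,6,7}; region has {1,2,5,6} → only 4 remains.
R2C6 = 2: row 2 has {3,4,5,6,7}; col 6 has {3,5,7}; region has {1,5,6,7} → only 2 remains.
R3C6 = 4: row 3 has {1,5,6}; col 6 has {2,3,5,7}; region has {1,2,5,6,7} → only 4 remains.
R3C7 = 3: row 3 has {1,4,5,6}; col 7 has {1,2,4,5,6,7}; region has {1,2,4,5,6,7} → only 3 remains.
R4C4 = 2: row 4 has {1,4,5,7}; col 4 has {1,3,4,5,6,7}; region has {1,3,4,5,6,7} → only 2 remains.
R5C3 = 6: row 5 has {3,5,7}; col 3 has {1,2,3,4,5,7}; region has {5,7} → only 6 remains.
R5C5 = 1: row 5 has {3,5,6,7}; col 5 has {2,4,6}; region has {2,3,4,5,7} → only 1 remains.
R6C6 = 1: row 6 has {2,4,6}; col 6 has {2,3,4,5,7}; region has {2,3,4,6} → only 1 remains.
R7C1 = 1: row 7 has {2,3,4,5,7}; col 1 has {5}; region has {5,6,7} → only 1 remains.
R7C6 = 6: row 7 has {1,2,3,4,5,7}; col 6 has {1,2,3,4,5,7}; region has {1,2,3,4,5,7} → only 6 remains.
R2C2 = 1: row 2 has {2,3,4,5,6,7}; col 2 has {4,5,6}; region has {4,5} → only 1 remains.
R3C5 = 7: row 3 has {1,3,4,5,6}; col 5 has {1,2,4,6}; region has {1,2,4,5,6} → only 7 remains.
R4C2 = 3: row 4 has {1,2,4,5,7}; col 2 has {1,4,5,6}; region has {1,4,5} → only 3 remains.
R5C2 = 2: row 5 has {1,3,5,6,7}; col 2 has {1,3,4,5,6}; region has {1,5,6,7} → only 2 remains.
R6C1 = 3: row 6 has {1,2,4,6}; col 1 has {1,5}; region has {1,2,5,6,7} → only 3 remains.
R6C2 = 7: row 6 has {1,2,3,4,6}; col 2 has {1,2,3,4,5,6}; region has {1,2,3,4,6} → only 7 remains.
R6C5 = 5: row 6 has {1,2,3,4,6,7}; col 5 has {1,2,4,6,7}; region has {1,2,3,4,6,7} → only 5 remains.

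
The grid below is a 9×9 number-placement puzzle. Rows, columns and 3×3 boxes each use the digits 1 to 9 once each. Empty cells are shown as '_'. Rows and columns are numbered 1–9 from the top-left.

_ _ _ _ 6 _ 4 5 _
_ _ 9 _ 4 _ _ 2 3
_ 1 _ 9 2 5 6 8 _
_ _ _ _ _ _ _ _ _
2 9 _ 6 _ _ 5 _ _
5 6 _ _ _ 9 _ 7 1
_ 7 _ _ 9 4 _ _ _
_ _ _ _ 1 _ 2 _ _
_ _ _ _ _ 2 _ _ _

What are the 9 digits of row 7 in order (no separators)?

R3C9 = 7: row 3 has {1,2,5,6,8,9}; col 9 has {1,3}; box has {2,3,4,5,6,8} → only 7 remains.
R1C9 = 9: row 1 has {4,5,6}; col 9 has {1,3,7}; box has {2,3,4,5,6,7,8} → only 9 remains.
R2C7 = 1: row 2 has {2,3,4,9}; col 7 has {2,4,5,6}; box has {2,3,4,5,6,7,8,9} → only 1 remains.
R2C2 = 5: in row 2, 5 can only go here (every other open cell in that row sees a 5).
R2C1 = 6: in row 2, 6 can only go here (every other open cell in that row sees a 6).
R6C4 = 2: in row 6, 2 can only go here (every other open cell in that row sees a 2).
R4C9 = 2: in row 4, 2 can only go here (every other open cell in that row sees a 2).
R4C8 = 6: in row 4, 6 can only go here (every other open cell in that row sees a 6).
R4C7 = 9: in row 4, 9 can only go here (every other open cell in that row sees a 9).
R6C3 = 4: in row 6, 4 can only go here (every other open cell in that row sees a 4).
R3C3 = 3: row 3 has {1,2,5,6,7,8,9}; col 3 has {4,9}; box has {1,5,6,9} → only 3 remains.
R3C1 = 4: row 3 has {1,2,3,5,6,7,8,9}; col 1 has {2,5,6}; box has {1,3,5,6,9} → only 4 remains.
R4C4 = 4: in row 4, 4 can only go here (every other open cell in that row sees a 4).
R4C5 = 5: in row 4, 5 can only go here (every other open cell in that row sees a 5).
R7C3 = 2: in row 7, 2 can only go here (every other open cell in that row sees a 2).
R1C2 = 2: in row 1, 2 can only go here (every other open cell in that row sees a 2).
R7C9 = 6: in row 7, 6 can only go here (every other open cell in that row sees a 6).
R7C4 = 5: in row 7, 5 can only go here (every other open cell in that row sees a 5).
R9C3 = 6: in row 9, 6 can only go here (every other open cell in that row sees a 6).
R8C6 = 6: in row 8, 6 can only go here (every other open cell in that row sees a 6).
R8C4 = 7: in row 8, 7 can only go here (every other open cell in that row sees a 7).
R2C4 = 8: row 2 has {1,2,3,4,5,6,9}; col 4 has {2,4,5,6,7,9}; box has {2,4,5,6,9} → only 8 remains.
R2C6 = 7: row 2 has {1,2,3,4,5,6,8,9}; col 6 has {2,4,5,6,9}; box has {2,4,5,6,8,9} → only 7 remains.
R9C4 = 3: row 9 has {2,6}; col 4 has {2,4,5,6,7,8,9}; box has {1,2,4,5,6,7,9} → only 3 remains.
R9C5 = 8: row 9 has {2,3,6}; col 5 has {1,2,4,5,6,9}; box has {1,2,3,4,5,6,7,9} → only 8 remains.
R9C7 = 7: row 9 has {2,3,6,8}; col 7 has {1,2,4,5,6,9}; box has {2,6} → only 7 remains.
R1C4 = 1: row 1 has {2,4,5,6,9}; col 4 has {2,3,4,5,6,7,8,9}; box has {2,4,5,6,7,8,9} → only 1 remains.
R1C6 = 3: row 1 has {1,2,4,5,6,9}; col 6 has {2,4,5,6,7,9}; box has {1,2,4,5,6,7,8,9} → only 3 remains.
R6C5 = 3: row 6 has {1,2,4,5,6,7,9}; col 5 has {1,2,4,5,6,8,9}; box has {2,4,5,6,9} → only 3 remains.
R6C7 = 8: row 6 has {1,2,3,4,5,6,7,9}; col 7 has {1,2,4,5,6,7,9}; box has {1,2,5,6,7,9} → only 8 remains.
R7C7 = 3: row 7 has {2,4,5,6,7,9}; col 7 has {1,2,4,5,6,7,8,9}; box has {2,6,7} → only 3 remains.
R7C8 = 1: row 7 has {2,3,4,5,6,7,9}; col 8 has {2,5,6,7,8}; box has {2,3,6,7} → only 1 remains.
R9C2 = 4: row 9 has {2,3,6,7,8}; col 2 has {1,2,5,6,7,9}; box has {2,6,7} → only 4 remains.
R9C8 = 9: row 9 has {2,3,4,6,7,8}; col 8 has {1,2,5,6,7,8}; box has {1,2,3,6,7} → only 9 remains.
R9C9 = 5: row 9 has {2,3,4,6,7,8,9}; col 9 has {1,2,3,6,7,9}; box has {1,2,3,6,7,9} → only 5 remains.
R5C5 = 7: row 5 has {2,5,6,9}; col 5 has {1,2,3,4,5,6,8,9}; box has {2,3,4,5,6,9} → only 7 remains.
R5C9 = 4: row 5 has {2,5,6,7,9}; col 9 has {1,2,3,5,6,7,9}; box has {1,2,5,6,7,8,9} → only 4 remains.
R7C1 = 8: row 7 has {1,2,3,4,5,6,7,9}; col 1 has {2,4,5,6}; box has {2,4,6,7} → only 8 remains.

872594316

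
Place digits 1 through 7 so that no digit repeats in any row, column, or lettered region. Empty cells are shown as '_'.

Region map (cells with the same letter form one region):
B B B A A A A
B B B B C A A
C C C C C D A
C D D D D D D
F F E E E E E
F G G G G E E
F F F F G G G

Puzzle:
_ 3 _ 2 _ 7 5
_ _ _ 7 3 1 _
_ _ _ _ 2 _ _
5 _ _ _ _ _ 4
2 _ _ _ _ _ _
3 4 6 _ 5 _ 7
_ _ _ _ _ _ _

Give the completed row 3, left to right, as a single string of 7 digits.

7146253

row 2, column 7 = 6 (sole candidate).
row 3, column 7 = 3: row 3 has {2}; col 7 has {4,5,6,7}; region has {1,2,5,6,7} → only 3 remains.
row 5, column 7 = 1 (sole candidate).
row 6, column 4 = 1 (sole candidate).
row 6, column 6 = 2 (sole candidate).
row 7, column 5 = 7 (sole candidate).
row 7, column 6 = 3 (sole candidate).
row 7, column 7 = 2 (sole candidate).
row 1, column 5 = 4 (sole candidate).
row 2, column 1 = 4 (sole candidate).
row 4, column 6 = 6 (sole candidate).
row 5, column 5 = 6 (sole candidate).
row 1, column 3 = 1 (sole candidate).
row 3, column 6 = 5: row 3 has {2,3}; col 6 has {1,2,3,6,7}; region has {4,6} → only 5 remains.
row 4, column 4 = 3 (sole candidate).
row 4, column 5 = 1 (sole candidate).
row 5, column 6 = 4 (sole candidate).
row 1, column 1 = 6 (sole candidate).
row 5, column 4 = 5 (sole candidate).
row 7, column 1 = 1 (sole candidate).
row 3, column 1 = 7: row 3 has {2,3,5}; col 1 has {1,2,3,4,5,6}; region has {2,3,5} → only 7 remains.
row 3, column 3 = 4: row 3 has {2,3,5,7}; col 3 has {1,6}; region has {2,3,5,7} → only 4 remains.
row 3, column 4 = 6: row 3 has {2,3,4,5,7}; col 4 has {1,2,3,5,7}; region has {2,3,4,5,7} → only 6 remains.
row 5, column 2 = 7 (sole candidate).
row 5, column 3 = 3 (sole candidate).
row 7, column 3 = 5 (sole candidate).
row 7, column 4 = 4 (sole candidate).
row 2, column 3 = 2 (sole candidate).
row 3, column 2 = 1: row 3 has {2,3,4,5,6,7}; col 2 has {3,4,7}; region has {2,3,4,5,6,7} → only 1 remains.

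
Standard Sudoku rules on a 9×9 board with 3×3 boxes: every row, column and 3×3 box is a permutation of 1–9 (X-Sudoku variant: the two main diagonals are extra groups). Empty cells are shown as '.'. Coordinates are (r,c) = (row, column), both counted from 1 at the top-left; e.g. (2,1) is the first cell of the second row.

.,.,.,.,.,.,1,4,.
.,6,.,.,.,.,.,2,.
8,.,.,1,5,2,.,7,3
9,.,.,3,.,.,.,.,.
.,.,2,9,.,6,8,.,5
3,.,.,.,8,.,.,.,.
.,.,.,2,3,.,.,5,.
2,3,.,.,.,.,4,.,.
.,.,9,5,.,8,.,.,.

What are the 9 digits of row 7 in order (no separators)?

(3,3) = 4: row 3 has {1,2,3,5,7,8}; col 3 has {2,9}; box has {6,8}; main diagonal has {3,6} → only 4 remains.
(3,2) = 9: row 3 has {1,2,3,4,5,7,8}; col 2 has {3,6}; box has {4,6,8} → only 9 remains.
(3,7) = 6: row 3 has {1,2,3,4,5,7,8,9}; col 7 has {1,4,8}; box has {1,2,3,4,7}; anti-diagonal has {2,3} → only 6 remains.
(1,2) = 2: in row 1, 2 can only go here (every other open cell in that row sees a 2).
(5,8) = 3: in row 5, 3 can only go here (every other open cell in that row sees a 3).
(8,3) = 5: in row 8, 5 can only go here (every other open cell in that row sees a 5).
(1,1) = 5: in row 1, 5 can only go here (every other open cell in that row sees a 5).
(2,7) = 5: in row 2, 5 can only go here (every other open cell in that row sees a 5).
(6,2) = 5: in row 6, 5 can only go here (every other open cell in that row sees a 5).
(4,6) = 5: in row 4, 5 can only go here (every other open cell in that row sees a 5).
(9,7) = 3: in row 9, 3 can only go here (every other open cell in that row sees a 3).
(9,9) = 2: in row 9, 2 can only go here (every other open cell in that row sees a 2).
(6,7) = 2: in row 6, 2 can only go here (every other open cell in that row sees a 2).
(4,7) = 7: row 4 has {3,5,9}; col 7 has {1,2,3,4,5,6,8}; box has {2,3,5,8} → only 7 remains.
(7,7) = 9: row 7 has {2,3,5}; col 7 has {1,2,3,4,5,6,7,8}; box has {2,3,4,5}; main diagonal has {2,3,4,5,6} → only 9 remains.
(4,5) = 2: in row 4, 2 can only go here (every other open cell in that row sees a 2).
(7,1) = 6: in column 1, 6 can only go here (every other open cell in that column sees a 6).
(8,8) = 8: in column 8, 8 can only go here (every other open cell in that column sees an 8).
(6,8) = 9: in column 8, 9 can only go here (every other open cell in that column sees a 9).
(6,4) = 4: in box 5, 4 can only go here (every other open cell in that box sees a 4).
(5,1) = 4: in column 1, 4 can only go here (every other open cell in that column sees a 4).
(4,9) = 4: in row 4, 4 can only go here (every other open cell in that row sees a 4).
(1,9) = 9: in anti-diagonal, 9 can only go here (every other open cell in that diagonal sees a 9).
(2,9) = 8: row 2 has {2,5,6}; col 9 has {2,3,4,5,9}; box has {1,2,3,4,5,6,7,9} → only 8 remains.
(2,4) = 7: row 2 has {2,5,6,8}; col 4 has {1,2,3,4,5,9}; box has {1,2,5} → only 7 remains.
(8,4) = 6: row 8 has {2,3,4,5,8}; col 4 has {1,2,3,4,5,7,9}; box has {2,3,5,8} → only 6 remains.
(1,4) = 8: row 1 has {1,2,4,5,9}; col 4 has {1,2,3,4,5,6,7,9}; box has {1,2,5,7} → only 8 remains.
(1,5) = 6: row 1 has {1,2,4,5,8,9}; col 5 has {2,3,5,8}; box has {1,2,5,7,8} → only 6 remains.
(1,6) = 3: row 1 has {1,2,4,5,6,8,9}; col 6 has {2,5,6,8}; box has {1,2,5,6,7,8} → only 3 remains.
(2,1) = 1: row 2 has {2,5,6,7,8}; col 1 has {2,3,4,5,6,8,9}; box has {2,4,5,6,8,9} → only 1 remains.
(2,3) = 3: row 2 has {1,2,5,6,7,8}; col 3 has {2,4,5,9}; box has {1,2,4,5,6,8,9} → only 3 remains.
(9,1) = 7: row 9 has {2,3,5,8,9}; col 1 has {1,2,3,4,5,6,8,9}; box has {2,3,5,6,9}; anti-diagonal has {2,3,4,5,6,9} → only 7 remains.
(1,3) = 7: row 1 has {1,2,3,4,5,6,8,9}; col 3 has {2,3,4,5,9}; box has {1,2,3,4,5,6,8,9} → only 7 remains.
(5,5) = 1: row 5 has {2,3,4,5,6,8,9}; col 5 has {2,3,5,6,8}; box has {2,3,4,5,6,8,9}; main diagonal has {2,3,4,5,6,8,9}; anti-diagonal has {2,3,4,5,6,7,9} → only 1 remains.
(6,6) = 7: row 6 has {2,3,4,5,8,9}; col 6 has {2,3,5,6,8}; box has {1,2,3,4,5,6,8,9}; main diagonal has {1,2,3,4,5,6,8,9} → only 7 remains.
(7,3) = 8: row 7 has {2,3,5,6,9}; col 3 has {2,3,4,5,7,9}; box has {2,3,5,6,7,9}; anti-diagonal has {1,2,3,4,5,6,7,9} → only 8 remains.
(9,5) = 4: row 9 has {2,3,5,7,8,9}; col 5 has {1,2,3,5,6,8}; box has {2,3,5,6,8} → only 4 remains.
(2,5) = 9: row 2 has {1,2,3,5,6,7,8}; col 5 has {1,2,3,4,5,6,8}; box has {1,2,3,5,6,7,8} → only 9 remains.
(2,6) = 4: row 2 has {1,2,3,5,6,7,8,9}; col 6 has {2,3,5,6,7,8}; box has {1,2,3,5,6,7,8,9} → only 4 remains.
(5,2) = 7: row 5 has {1,2,3,4,5,6,8,9}; col 2 has {2,3,5,6,9}; box has {2,3,4,5,9} → only 7 remains.
(7,6) = 1: row 7 has {2,3,5,6,8,9}; col 6 has {2,3,4,5,6,7,8}; box has {2,3,4,5,6,8} → only 1 remains.
(7,9) = 7: row 7 has {1,2,3,5,6,8,9}; col 9 has {2,3,4,5,8,9}; box has {2,3,4,5,8,9} → only 7 remains.
(8,5) = 7: row 8 has {2,3,4,5,6,8}; col 5 has {1,2,3,4,5,6,8,9}; box has {1,2,3,4,5,6,8} → only 7 remains.
(8,6) = 9: row 8 has {2,3,4,5,6,7,8}; col 6 has {1,2,3,4,5,6,7,8}; box has {1,2,3,4,5,6,7,8} → only 9 remains.
(8,9) = 1: row 8 has {2,3,4,5,6,7,8,9}; col 9 has {2,3,4,5,7,8,9}; box has {2,3,4,5,7,8,9} → only 1 remains.
(9,2) = 1: row 9 has {2,3,4,5,7,8,9}; col 2 has {2,3,5,6,7,9}; box has {2,3,5,6,7,8,9} → only 1 remains.
(9,8) = 6: row 9 has {1,2,3,4,5,7,8,9}; col 8 has {2,3,4,5,7,8,9}; box has {1,2,3,4,5,7,8,9} → only 6 remains.
(4,2) = 8: row 4 has {2,3,4,5,7,9}; col 2 has {1,2,3,5,6,7,9}; box has {2,3,4,5,7,9} → only 8 remains.
(4,8) = 1: row 4 has {2,3,4,5,7,8,9}; col 8 has {2,3,4,5,6,7,8,9}; box has {2,3,4,5,7,8,9} → only 1 remains.
(6,9) = 6: row 6 has {2,3,4,5,7,8,9}; col 9 has {1,2,3,4,5,7,8,9}; box has {1,2,3,4,5,7,8,9} → only 6 remains.
(7,2) = 4: row 7 has {1,2,3,5,6,7,8,9}; col 2 has {1,2,3,5,6,7,8,9}; box has {1,2,3,5,6,7,8,9} → only 4 remains.

648231957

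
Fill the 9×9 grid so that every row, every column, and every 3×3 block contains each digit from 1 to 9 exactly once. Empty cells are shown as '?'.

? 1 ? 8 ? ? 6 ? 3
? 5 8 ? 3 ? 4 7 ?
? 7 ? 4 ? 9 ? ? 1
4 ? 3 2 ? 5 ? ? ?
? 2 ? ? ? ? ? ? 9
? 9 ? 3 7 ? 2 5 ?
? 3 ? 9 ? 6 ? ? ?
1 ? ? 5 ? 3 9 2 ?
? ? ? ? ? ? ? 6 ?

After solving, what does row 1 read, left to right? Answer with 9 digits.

r1c8 = 9: row 1 has {1,3,6,8}; col 8 has {2,5,6,7}; box has {1,3,4,6,7} → only 9 remains.
r2c9 = 2: row 2 has {3,4,5,7,8}; col 9 has {1,3,9}; box has {1,3,4,6,7,9} → only 2 remains.
r3c8 = 8: row 3 has {1,4,7,9}; col 8 has {2,5,6,7,9}; box has {1,2,3,4,6,7,9} → only 8 remains.
r4c8 = 1: row 4 has {2,3,4,5}; col 8 has {2,5,6,7,8,9}; box has {2,5,9} → only 1 remains.
r7c8 = 4: row 7 has {3,6,9}; col 8 has {1,2,5,6,7,8,9}; box has {2,6,9} → only 4 remains.
r1c1 = 2: row 1 has {1,3,6,8,9}; col 1 has {1,4}; box has {1,5,7,8} → only 2 remains.
r1c3 = 4: row 1 has {1,2,3,6,8,9}; col 3 has {3,8}; box has {1,2,5,7,8} → only 4 remains.
r1c5 = 5: row 1 has {1,2,3,4,6,8,9}; col 5 has {3,7}; box has {3,4,8,9} → only 5 remains.
r1c6 = 7: row 1 has {1,2,3,4,5,6,8,9}; col 6 has {3,5,6,9}; box has {3,4,5,8,9} → only 7 remains.

214857693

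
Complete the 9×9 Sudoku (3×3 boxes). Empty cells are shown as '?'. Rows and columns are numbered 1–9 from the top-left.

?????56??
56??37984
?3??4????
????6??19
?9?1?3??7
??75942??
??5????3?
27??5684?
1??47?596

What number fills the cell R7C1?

R2C4 = 2: row 2 has {3,4,5,6,7,8,9}; col 4 has {1,4,5}; box has {3,4,5,7} → only 2 remains.
R5C7 = 4: row 5 has {1,3,7,9}; col 7 has {2,5,6,8,9}; box has {1,2,7,9} → only 4 remains.
R6C8 = 6: row 6 has {2,4,5,7,9}; col 8 has {1,3,4,8,9}; box has {1,2,4,7,9} → only 6 remains.
R8C9 = 1: row 8 has {2,4,5,6,7,8}; col 9 has {4,6,7,9}; box has {3,4,5,6,8,9} → only 1 remains.
R9C2 = 8: row 9 has {1,4,5,6,7,9}; col 2 has {3,6,7,9}; box has {1,2,5,7} → only 8 remains.
R9C3 = 3: row 9 has {1,4,5,6,7,8,9}; col 3 has {5,7}; box has {1,2,5,7,8} → only 3 remains.
R9C6 = 2: row 9 has {1,3,4,5,6,7,8,9}; col 6 has {3,4,5,6,7}; box has {4,5,6,7} → only 2 remains.
R2C3 = 1: row 2 has {2,3,4,5,6,7,8,9}; col 3 has {3,5,7}; box has {3,5,6} → only 1 remains.
R4C6 = 8: row 4 has {1,6,9}; col 6 has {2,3,4,5,6,7}; box has {1,3,4,5,6,9} → only 8 remains.
R4C7 = 3: row 4 has {1,6,8,9}; col 7 has {2,4,5,6,8,9}; box has {1,2,4,6,7,9} → only 3 remains.
R5C5 = 2: row 5 has {1,3,4,7,9}; col 5 has {3,4,5,6,7,9}; box has {1,3,4,5,6,8,9} → only 2 remains.
R5C8 = 5: row 5 has {1,2,3,4,7,9}; col 8 has {1,3,4,6,8,9}; box has {1,2,3,4,6,7,9} → only 5 remains.
R6C2 = 1: row 6 has {2,4,5,6,7,9}; col 2 has {3,6,7,8,9}; box has {7,9} → only 1 remains.
R6C9 = 8: row 6 has {1,2,4,5,6,7,9}; col 9 has {1,4,6,7,9}; box has {1,2,3,4,5,6,7,9} → only 8 remains.
R7C2 = 4: row 7 has {3,5}; col 2 has {1,3,6,7,8,9}; box has {1,2,3,5,7,8} → only 4 remains.
R7C7 = 7: row 7 has {3,4,5}; col 7 has {2,3,4,5,6,8,9}; box has {1,3,4,5,6,8,9} → only 7 remains.
R7C9 = 2: row 7 has {3,4,5,7}; col 9 has {1,4,6,7,8,9}; box has {1,3,4,5,6,7,8,9} → only 2 remains.
R8C3 = 9: row 8 has {1,2,4,5,6,7,8}; col 3 has {1,3,5,7}; box has {1,2,3,4,5,7,8} → only 9 remains.
R8C4 = 3: row 8 has {1,2,4,5,6,7,8,9}; col 4 has {1,2,4,5}; box has {2,4,5,6,7} → only 3 remains.
R1C2 = 2: row 1 has {5,6}; col 2 has {1,3,4,6,7,8,9}; box has {1,3,5,6} → only 2 remains.
R1C8 = 7: row 1 has {2,5,6}; col 8 has {1,3,4,5,6,8,9}; box has {4,6,8,9} → only 7 remains.
R1C9 = 3: row 1 has {2,5,6,7}; col 9 has {1,2,4,6,7,8,9}; box has {4,6,7,8,9} → only 3 remains.
R3C3 = 8: row 3 has {3,4}; col 3 has {1,3,5,7,9}; box has {1,2,3,5,6} → only 8 remains.
R3C7 = 1: row 3 has {3,4,8}; col 7 has {2,3,4,5,6,7,8,9}; box has {3,4,6,7,8,9} → only 1 remains.
R3C8 = 2: row 3 has {1,3,4,8}; col 8 has {1,3,4,5,6,7,8,9}; box has {1,3,4,6,7,8,9} → only 2 remains.
R3C9 = 5: row 3 has {1,2,3,4,8}; col 9 has {1,2,3,4,6,7,8,9}; box has {1,2,3,4,6,7,8,9} → only 5 remains.
R4C1 = 4: row 4 has {1,3,6,8,9}; col 1 has {1,2,5}; box has {1,7,9} → only 4 remains.
R4C2 = 5: row 4 has {1,3,4,6,8,9}; col 2 has {1,2,3,4,6,7,8,9}; box has {1,4,7,9} → only 5 remains.
R4C3 = 2: row 4 has {1,3,4,5,6,8,9}; col 3 has {1,3,5,7,8,9}; box has {1,4,5,7,9} → only 2 remains.
R4C4 = 7: row 4 has {1,2,3,4,5,6,8,9}; col 4 has {1,2,3,4,5}; box has {1,2,3,4,5,6,8,9} → only 7 remains.
R5C3 = 6: row 5 has {1,2,3,4,5,7,9}; col 3 has {1,2,3,5,7,8,9}; box has {1,2,4,5,7,9} → only 6 remains.
R6C1 = 3: row 6 has {1,2,4,5,6,7,8,9}; col 1 has {1,2,4,5}; box has {1,2,4,5,6,7,9} → only 3 remains.
R7C1 = 6: row 7 has {2,3,4,5,7}; col 1 has {1,2,3,4,5}; box has {1,2,3,4,5,7,8,9} → only 6 remains.

6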